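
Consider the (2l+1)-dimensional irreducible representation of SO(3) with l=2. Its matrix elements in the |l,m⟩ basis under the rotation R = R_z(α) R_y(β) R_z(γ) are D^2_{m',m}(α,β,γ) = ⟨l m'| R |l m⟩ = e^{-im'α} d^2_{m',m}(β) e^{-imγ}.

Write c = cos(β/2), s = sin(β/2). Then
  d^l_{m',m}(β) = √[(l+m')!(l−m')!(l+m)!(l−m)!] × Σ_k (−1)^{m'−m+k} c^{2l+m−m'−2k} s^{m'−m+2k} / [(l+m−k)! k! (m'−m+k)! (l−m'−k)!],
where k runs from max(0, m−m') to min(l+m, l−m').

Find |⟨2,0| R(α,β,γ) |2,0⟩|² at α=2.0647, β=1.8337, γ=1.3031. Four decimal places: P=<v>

P=0.1590

First d^2_{0,0}(β=1.8337), then the phase factors e^{-i(0)α} and e^{-i(0)γ}:
c=cos(1.8337/2)=0.608323, s=sin(1.8337/2)=0.793689; N=√[2·2·2·2]=4.000000
The bounds max(0,m−m')=0 and min(l+m,l−m')=2 give 3 terms
  k=0: (−1)^0·4.0000/(4)·0.6083^4·0.7937^0 = +0.136942
  k=1: (−1)^1·4.0000/(1)·0.6083^2·0.7937^2 = -0.932460
  k=2: (−1)^2·4.0000/(4)·0.6083^0·0.7937^4 = +0.396828
d^2_{0,0}(1.8337) = +0.136942 -0.932460 +0.396828 = -0.398689
|D^2_{0,0}|² = |d^2_{0,0}(β)|² = (-0.398689)² = 0.158953 (the z-rotation phases have unit modulus)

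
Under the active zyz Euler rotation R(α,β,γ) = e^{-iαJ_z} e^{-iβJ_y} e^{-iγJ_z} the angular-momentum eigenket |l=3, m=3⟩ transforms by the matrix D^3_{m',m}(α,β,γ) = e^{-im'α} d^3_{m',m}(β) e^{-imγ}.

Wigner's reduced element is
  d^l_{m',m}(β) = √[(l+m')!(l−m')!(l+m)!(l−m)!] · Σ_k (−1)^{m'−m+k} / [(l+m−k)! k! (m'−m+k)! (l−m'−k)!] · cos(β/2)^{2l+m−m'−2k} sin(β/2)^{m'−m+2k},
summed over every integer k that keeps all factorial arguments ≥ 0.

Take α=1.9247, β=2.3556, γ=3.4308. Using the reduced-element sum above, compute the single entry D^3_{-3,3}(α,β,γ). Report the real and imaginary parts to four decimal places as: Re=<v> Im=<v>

Re=-0.1199 Im=0.6097

Split into d^3_{-3,3}(β=2.3556) × two z-phases.
With c≡cos(β/2)=0.382958 and s≡sin(β/2)=0.923766, N=[1·720·720·1]^{1/2}=720.000000
k∈{6} keeps every argument non-negative
  k=6: (−1)^0·720.0000/(720)·0.3830^0·0.9238^6 = +0.621400
d^3_{-3,3}(2.3556) = +0.621400
Attach z-rotation phases: D = e^{-i(-3)(1.9247)}·(+0.621400)·e^{-i(3)(3.4308)} = -0.119851+0.609732i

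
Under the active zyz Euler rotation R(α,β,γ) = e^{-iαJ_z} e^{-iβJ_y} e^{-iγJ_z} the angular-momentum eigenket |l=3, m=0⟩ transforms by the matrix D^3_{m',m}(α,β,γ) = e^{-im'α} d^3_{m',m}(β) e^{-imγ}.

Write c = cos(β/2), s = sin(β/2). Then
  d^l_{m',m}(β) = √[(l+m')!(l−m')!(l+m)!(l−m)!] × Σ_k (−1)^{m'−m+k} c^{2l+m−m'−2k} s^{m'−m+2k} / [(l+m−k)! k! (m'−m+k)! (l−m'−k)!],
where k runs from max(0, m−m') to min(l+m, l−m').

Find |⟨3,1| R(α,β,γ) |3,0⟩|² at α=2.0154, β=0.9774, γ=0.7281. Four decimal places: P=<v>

Split into d^3_{1,0}(β=0.9774) × two z-phases.
c=cos(0.9774/2)=0.882944, s=sin(0.9774/2)=0.469478; N=√[24·2·6·6]=41.569219
k∈{0,1,2} keeps every argument non-negative
  k=0: (−1)^1·41.5692/(12)·0.8829^5·0.4695^1 = -0.872714
  k=1: (−1)^2·41.5692/(4)·0.8829^3·0.4695^3 = +0.740216
  k=2: (−1)^3·41.5692/(12)·0.8829^1·0.4695^5 = -0.069759
d^3_{1,0}(0.9774) = -0.872714 +0.740216 -0.069759 = -0.202258
|D^3_{1,0}|² = |d^3_{1,0}(β)|² = (-0.202258)² = 0.040908 (the z-rotation phases have unit modulus)

P=0.0409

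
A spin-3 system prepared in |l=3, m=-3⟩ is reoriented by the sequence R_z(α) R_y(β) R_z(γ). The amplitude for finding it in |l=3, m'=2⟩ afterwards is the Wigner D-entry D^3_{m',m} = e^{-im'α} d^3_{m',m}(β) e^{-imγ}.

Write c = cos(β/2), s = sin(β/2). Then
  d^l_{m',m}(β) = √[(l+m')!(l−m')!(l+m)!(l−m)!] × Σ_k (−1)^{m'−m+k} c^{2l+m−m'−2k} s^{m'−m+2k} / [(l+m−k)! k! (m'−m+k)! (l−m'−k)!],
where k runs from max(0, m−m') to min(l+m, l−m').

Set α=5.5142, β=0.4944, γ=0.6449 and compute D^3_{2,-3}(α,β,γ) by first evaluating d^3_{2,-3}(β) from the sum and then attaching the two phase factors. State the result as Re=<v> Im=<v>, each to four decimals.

Re=0.0020 Im=0.0007

First d^3_{2,-3}(β=0.4944), then the phase factors e^{-i(2)α} and e^{-i(-3)γ}:
With c≡cos(β/2)=0.969601 and s≡sin(β/2)=0.244690, N=[120·1·1·720]^{1/2}=293.938769
Admissible k: 0..0 (factorial args all ≥0)
  k=0: (−1)^5·293.9388/(120)·0.9696^1·0.2447^5 = -0.002083
d^3_{2,-3}(0.4944) = -0.002083
Attach z-rotation phases: D = e^{-i(2)(5.5142)}·(-0.002083)·e^{-i(-3)(0.6449)} = +0.001970+0.000677i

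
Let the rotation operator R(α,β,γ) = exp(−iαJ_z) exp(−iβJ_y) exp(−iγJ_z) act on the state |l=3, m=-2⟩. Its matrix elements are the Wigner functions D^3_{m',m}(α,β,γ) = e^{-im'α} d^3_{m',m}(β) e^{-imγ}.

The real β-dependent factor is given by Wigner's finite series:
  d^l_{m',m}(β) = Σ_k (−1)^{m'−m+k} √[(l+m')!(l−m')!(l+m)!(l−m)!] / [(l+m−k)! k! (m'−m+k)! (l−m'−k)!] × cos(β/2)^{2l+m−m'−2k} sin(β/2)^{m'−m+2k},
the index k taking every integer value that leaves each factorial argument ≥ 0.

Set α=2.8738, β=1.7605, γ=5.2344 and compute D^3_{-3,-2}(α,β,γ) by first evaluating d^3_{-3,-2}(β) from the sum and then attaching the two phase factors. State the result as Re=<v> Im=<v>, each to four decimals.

Split into d^3_{-3,-2}(β=1.7605) × two z-phases.
c=cos(1.7605/2)=0.636958, s=sin(1.7605/2)=0.770898; N=√[1·720·1·120]=293.938769
k∈{1} keeps every argument non-negative
  k=1: (−1)^0·293.9388/(120)·0.6370^5·0.7709^1 = +0.197983
d^3_{-3,-2}(1.7605) = +0.197983
Phases: e^{-i·(-3)·2.8738}=-0.694280+0.719705i, e^{-i·(-2)·5.2344}=-0.502748-0.864433i ⇒ D=+0.192278+0.047185i

Re=0.1923 Im=0.0472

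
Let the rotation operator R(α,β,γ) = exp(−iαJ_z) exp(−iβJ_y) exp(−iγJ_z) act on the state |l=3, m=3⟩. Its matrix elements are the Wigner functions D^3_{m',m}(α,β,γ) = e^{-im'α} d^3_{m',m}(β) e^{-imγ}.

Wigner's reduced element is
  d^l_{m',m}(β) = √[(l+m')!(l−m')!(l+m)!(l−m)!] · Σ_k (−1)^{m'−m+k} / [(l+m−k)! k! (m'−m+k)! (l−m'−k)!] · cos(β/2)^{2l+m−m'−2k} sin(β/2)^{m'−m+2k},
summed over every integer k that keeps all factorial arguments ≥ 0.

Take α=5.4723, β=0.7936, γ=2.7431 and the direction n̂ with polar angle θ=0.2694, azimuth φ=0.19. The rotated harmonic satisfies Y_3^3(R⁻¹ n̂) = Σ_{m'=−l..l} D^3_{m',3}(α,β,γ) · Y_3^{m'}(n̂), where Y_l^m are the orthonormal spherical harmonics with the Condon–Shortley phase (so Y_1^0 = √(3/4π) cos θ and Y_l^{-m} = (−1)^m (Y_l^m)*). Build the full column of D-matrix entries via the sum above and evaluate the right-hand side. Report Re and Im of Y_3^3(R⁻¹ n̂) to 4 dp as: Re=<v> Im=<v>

Re=-0.1027 Im=-0.0104

Need the full column D^3_{m',3} for m'=−3..3 at α=5.4723, β=0.7936, γ=2.7431.
cos(β/2)=0.922302, sin(β/2)=0.386469
d^3_{-3,3}: single k=6 term ⇒ +0.003332;  D = -0.001091+0.003148i
d^3_{-2,3}: single k=5 term ⇒ +0.019477;  D = -0.017734+0.008054i
d^3_{-1,3}: single k=4 term ⇒ +0.073494;  D = -0.068125-0.027574i
d^3_{0,3}: single k=3 term ⇒ +0.202525;  D = -0.074239-0.188428i
d^3_{1,3}: single k=2 term ⇒ +0.418570;  D = +0.176605-0.379489i
d^3_{2,3}: single k=1 term ⇒ +0.631767;  D = +0.598827-0.201336i
d^3_{3,3}: single k=0 term ⇒ +0.615517;  D = +0.544090+0.287798i
Y_3^{m'}(θ=0.2694,φ=0.19) and Σ D·Y over m':
  (-0.0011+0.0031i)·(+0.0066-0.0042i)  (-0.0177+0.0081i)·(+0.0648-0.0259i)  (-0.0681-0.0276i)·(+0.3080-0.0592i)  (-0.0742-0.1884i)·(+0.5920+0.0000i)  (+0.1766-0.3795i)·(-0.3080-0.0592i)  (+0.5988-0.2013i)·(+0.0648+0.0259i)  (+0.5441+0.2878i)·(-0.0066-0.0042i)
Y_3^3(R⁻¹ n̂) = -0.102723-0.010362i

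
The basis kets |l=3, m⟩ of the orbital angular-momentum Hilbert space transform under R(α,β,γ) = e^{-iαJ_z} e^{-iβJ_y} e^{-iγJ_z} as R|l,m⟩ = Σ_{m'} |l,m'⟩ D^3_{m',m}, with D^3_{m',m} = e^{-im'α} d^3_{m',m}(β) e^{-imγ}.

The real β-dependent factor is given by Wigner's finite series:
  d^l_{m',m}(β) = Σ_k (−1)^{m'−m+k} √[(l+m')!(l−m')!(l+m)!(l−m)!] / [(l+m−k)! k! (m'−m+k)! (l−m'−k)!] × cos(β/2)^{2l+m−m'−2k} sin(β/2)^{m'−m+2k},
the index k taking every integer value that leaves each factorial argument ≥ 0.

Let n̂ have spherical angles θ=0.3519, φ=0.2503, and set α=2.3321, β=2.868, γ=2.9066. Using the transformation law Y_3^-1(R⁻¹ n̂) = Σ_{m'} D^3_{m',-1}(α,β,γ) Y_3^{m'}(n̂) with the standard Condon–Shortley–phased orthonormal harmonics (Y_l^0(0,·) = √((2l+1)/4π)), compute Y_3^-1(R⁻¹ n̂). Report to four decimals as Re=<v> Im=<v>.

Re=0.0213 Im=-0.3554

Need the full column D^3_{m',-1} for m'=−3..3 at α=2.3321, β=2.868, γ=2.9066.
cos(β/2)=0.136370, sin(β/2)=0.990658
d^3_{-3,-1}: single k=2 term ⇒ +0.001315;  D = -0.001167-0.000605i
d^3_{-2,-1}: k∈[1..2] ⇒ +0.000148 -0.015594 = -0.015446;  D = -0.004316-0.014831i
d^3_{-1,-1}: k∈[0..2] ⇒ +0.000006 -0.002715 +0.107469 = +0.104760;  D = +0.052626-0.090583i
d^3_{0,-1}: k∈[0..2] ⇒ -0.000162 +0.025624 -0.450742 = -0.425281;  D = +0.413592-0.099021i
d^3_{1,-1}: k∈[0..2] ⇒ +0.002036 -0.143292 +0.945241 = +0.803985;  D = +0.674916+0.436897i
d^3_{2,-1}: k∈[0..1] ⇒ -0.015594 +0.411470 = +0.395876;  D = -0.073522-0.388988i
d^3_{3,-1}: single k=0 term ⇒ +0.069371;  D = -0.040459+0.056351i
Y_3^{m'}(θ=0.3519,φ=0.2503) and Σ D·Y over m':
  (-0.0012-0.0006i)·(+0.0125-0.0117i)  (-0.0043-0.0148i)·(+0.1000-0.0547i)  (+0.0526-0.0906i)·(+0.3676-0.0940i)  (+0.4136-0.0990i)·(+0.4925+0.0000i)  (+0.6749+0.4369i)·(-0.3676-0.0940i)  (-0.0735-0.3890i)·(+0.1000+0.0547i)  (-0.0405+0.0564i)·(-0.0125-0.0117i)
Y_3^-1(R⁻¹ n̂) = +0.021331-0.355425i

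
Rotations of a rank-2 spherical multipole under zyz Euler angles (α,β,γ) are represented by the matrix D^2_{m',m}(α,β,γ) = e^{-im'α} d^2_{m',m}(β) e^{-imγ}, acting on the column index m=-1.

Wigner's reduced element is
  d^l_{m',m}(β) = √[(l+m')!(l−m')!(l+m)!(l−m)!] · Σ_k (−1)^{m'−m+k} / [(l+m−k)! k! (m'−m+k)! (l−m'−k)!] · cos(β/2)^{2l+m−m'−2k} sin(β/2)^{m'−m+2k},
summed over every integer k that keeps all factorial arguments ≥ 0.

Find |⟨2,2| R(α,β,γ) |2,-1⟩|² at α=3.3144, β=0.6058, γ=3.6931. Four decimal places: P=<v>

Split into d^2_{2,-1}(β=0.6058) × two z-phases.
With c≡cos(β/2)=0.954475 and s≡sin(β/2)=0.298289, N=[24·1·1·6]^{1/2}=12.000000
The bounds max(0,m−m')=0 and min(l+m,l−m')=0 give 1 term
  k=0: (−1)^3·12.0000/(6)·0.9545^1·0.2983^3 = -0.050665
d^2_{2,-1}(0.6058) = -0.050665
|D^2_{2,-1}|² = |d^2_{2,-1}(β)|² = (-0.050665)² = 0.002567 (the z-rotation phases have unit modulus)

P=0.0026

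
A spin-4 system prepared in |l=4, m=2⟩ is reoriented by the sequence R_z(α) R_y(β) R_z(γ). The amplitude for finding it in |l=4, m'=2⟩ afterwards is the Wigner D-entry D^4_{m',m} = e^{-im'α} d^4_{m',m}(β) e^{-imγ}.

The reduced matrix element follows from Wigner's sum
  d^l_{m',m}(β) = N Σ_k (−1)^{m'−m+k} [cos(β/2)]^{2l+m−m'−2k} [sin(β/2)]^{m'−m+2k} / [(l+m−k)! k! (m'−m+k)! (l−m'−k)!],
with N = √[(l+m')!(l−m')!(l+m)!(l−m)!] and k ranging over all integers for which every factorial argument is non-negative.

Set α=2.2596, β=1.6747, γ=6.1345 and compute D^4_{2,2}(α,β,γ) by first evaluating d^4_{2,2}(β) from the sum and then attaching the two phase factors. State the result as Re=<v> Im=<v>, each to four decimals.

Re=-0.1704 Im=0.3191

D^4_{2,2}(2.2596,1.6747,6.1345) = e^{-i·2·2.2596}·d^4_{2,2}(1.6747)·e^{-i·2·6.1345}. Compute d first:
With c≡cos(β/2)=0.669434 and s≡sin(β/2)=0.742872, N=[720·2·720·2]^{1/2}=1440.000000
k: max(0,(2)−(2))=0 … min(4+(2),4−(2))=2
  k=0: (−1)^0·1440.0000/(1440)·0.6694^8·0.7429^0 = +0.040333
  k=1: (−1)^1·1440.0000/(120)·0.6694^6·0.7429^2 = -0.596012
  k=2: (−1)^2·1440.0000/(96)·0.6694^4·0.7429^4 = +0.917439
d^4_{2,2}(1.6747) = +0.040333 -0.596012 +0.917439 = +0.361760
D = (-0.191990+0.981397i)·(+0.361760)·(+0.956110+0.293007i) = -0.170432+0.319098i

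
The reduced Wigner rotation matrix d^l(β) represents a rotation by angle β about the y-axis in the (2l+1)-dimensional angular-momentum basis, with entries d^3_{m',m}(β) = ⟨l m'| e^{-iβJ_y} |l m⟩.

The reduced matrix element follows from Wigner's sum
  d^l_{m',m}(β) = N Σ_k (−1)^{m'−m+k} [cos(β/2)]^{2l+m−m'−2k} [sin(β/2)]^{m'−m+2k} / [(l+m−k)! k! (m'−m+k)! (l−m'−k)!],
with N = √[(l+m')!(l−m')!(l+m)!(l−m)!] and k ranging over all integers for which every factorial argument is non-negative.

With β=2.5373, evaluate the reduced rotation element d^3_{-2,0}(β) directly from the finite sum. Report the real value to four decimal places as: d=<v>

d=-0.3638

d^3_{-2,0}(β=2.5373) via Wigner's sum:
c=cos(2.5373/2)=0.297570, s=sin(2.5373/2)=0.954700; N=√[1·120·6·6]=65.726707
The bounds max(0,m−m')=2 and min(l+m,l−m')=3 give 2 terms
  k=2: (−1)^0·65.7267/(12)·0.2976^4·0.9547^2 = +0.039143
  k=3: (−1)^1·65.7267/(12)·0.2976^2·0.9547^4 = -0.402909
d^3_{-2,0}(2.5373) = +0.039143 -0.402909 = -0.363766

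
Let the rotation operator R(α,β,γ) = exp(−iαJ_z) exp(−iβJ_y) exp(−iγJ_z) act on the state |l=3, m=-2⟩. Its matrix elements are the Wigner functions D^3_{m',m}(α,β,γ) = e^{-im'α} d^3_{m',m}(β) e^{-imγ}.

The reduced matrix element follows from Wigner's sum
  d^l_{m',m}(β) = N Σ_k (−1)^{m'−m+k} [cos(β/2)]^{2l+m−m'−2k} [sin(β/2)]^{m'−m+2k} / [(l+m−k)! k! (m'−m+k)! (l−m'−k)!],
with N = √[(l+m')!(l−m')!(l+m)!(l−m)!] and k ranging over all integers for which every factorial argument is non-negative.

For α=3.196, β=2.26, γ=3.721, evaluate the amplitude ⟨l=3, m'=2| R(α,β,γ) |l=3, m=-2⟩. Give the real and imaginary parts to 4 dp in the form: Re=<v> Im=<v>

Re=0.0307 Im=0.0535

Split into d^3_{2,-2}(β=2.26) × two z-phases.
With c≡cos(β/2)=0.426660 and s≡sin(β/2)=0.904412, N=[120·1·1·120]^{1/2}=120.000000
k∈{0,1} keeps every argument non-negative
  k=0: (−1)^4·120.0000/(24)·0.4267^2·0.9044^4 = +0.608974
  k=1: (−1)^5·120.0000/(120)·0.4267^0·0.9044^6 = -0.547266
d^3_{2,-2}(2.26) = +0.608974 -0.547266 = +0.061709
Phases: e^{-i·(2)·3.196}=+0.994086-0.108600i, e^{-i·(-2)·3.721}=+0.400426+0.916329i ⇒ D=+0.030704+0.053527i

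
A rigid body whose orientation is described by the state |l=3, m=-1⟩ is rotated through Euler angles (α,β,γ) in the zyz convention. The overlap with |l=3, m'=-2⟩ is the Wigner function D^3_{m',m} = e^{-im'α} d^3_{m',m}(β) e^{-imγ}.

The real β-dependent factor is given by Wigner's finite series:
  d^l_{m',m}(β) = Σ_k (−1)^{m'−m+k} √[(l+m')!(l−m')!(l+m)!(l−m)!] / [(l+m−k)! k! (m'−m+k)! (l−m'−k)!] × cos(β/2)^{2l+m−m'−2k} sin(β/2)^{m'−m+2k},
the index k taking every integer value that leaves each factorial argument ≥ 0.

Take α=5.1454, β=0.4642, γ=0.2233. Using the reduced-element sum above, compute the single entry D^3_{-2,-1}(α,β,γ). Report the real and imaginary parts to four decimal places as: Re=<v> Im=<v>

Split into d^3_{-2,-1}(β=0.4642) × two z-phases.
With c≡cos(β/2)=0.973185 and s≡sin(β/2)=0.230022, N=[1·120·2·24]^{1/2}=75.894664
k∈{1,2} keeps every argument non-negative
  k=1: (−1)^0·75.8947/(24)·0.9732^5·0.2300^1 = +0.634961
  k=2: (−1)^1·75.8947/(12)·0.9732^3·0.2300^3 = -0.070945
d^3_{-2,-1}(0.4642) = +0.634961 -0.070945 = +0.564016
Attach z-rotation phases: D = e^{-i(-2)(5.1454)}·(+0.564016)·e^{-i(-1)(0.2233)} = -0.261188-0.499894i

Re=-0.2612 Im=-0.4999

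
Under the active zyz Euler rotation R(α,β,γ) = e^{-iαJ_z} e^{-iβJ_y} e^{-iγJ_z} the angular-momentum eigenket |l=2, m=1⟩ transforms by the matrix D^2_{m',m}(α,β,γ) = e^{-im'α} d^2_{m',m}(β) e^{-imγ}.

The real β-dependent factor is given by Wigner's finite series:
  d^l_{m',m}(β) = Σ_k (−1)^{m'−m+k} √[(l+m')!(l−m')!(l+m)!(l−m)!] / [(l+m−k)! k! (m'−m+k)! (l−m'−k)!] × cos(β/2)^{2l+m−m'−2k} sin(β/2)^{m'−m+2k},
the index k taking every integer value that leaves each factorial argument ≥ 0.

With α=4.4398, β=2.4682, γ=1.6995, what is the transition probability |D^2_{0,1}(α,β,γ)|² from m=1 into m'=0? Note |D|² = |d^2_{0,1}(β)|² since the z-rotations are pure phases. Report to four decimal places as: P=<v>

D^2_{0,1}(4.4398,2.4682,1.6995) = e^{-i·0·4.4398}·d^2_{0,1}(2.4682)·e^{-i·1·1.6995}. Compute d first:
With c≡cos(β/2)=0.330371 and s≡sin(β/2)=0.943851, N=[2·2·6·1]^{1/2}=4.898979
Admissible k: 1..2 (factorial args all ≥0)
  k=1: (−1)^0·4.8990/(2)·0.3304^3·0.9439^1 = +0.083365
  k=2: (−1)^1·4.8990/(2)·0.3304^1·0.9439^3 = -0.680437
d^2_{0,1}(2.4682) = +0.083365 -0.680437 = -0.597072
|D^2_{0,1}|² = |d^2_{0,1}(β)|² = (-0.597072)² = 0.356495 (the z-rotation phases have unit modulus)

P=0.3565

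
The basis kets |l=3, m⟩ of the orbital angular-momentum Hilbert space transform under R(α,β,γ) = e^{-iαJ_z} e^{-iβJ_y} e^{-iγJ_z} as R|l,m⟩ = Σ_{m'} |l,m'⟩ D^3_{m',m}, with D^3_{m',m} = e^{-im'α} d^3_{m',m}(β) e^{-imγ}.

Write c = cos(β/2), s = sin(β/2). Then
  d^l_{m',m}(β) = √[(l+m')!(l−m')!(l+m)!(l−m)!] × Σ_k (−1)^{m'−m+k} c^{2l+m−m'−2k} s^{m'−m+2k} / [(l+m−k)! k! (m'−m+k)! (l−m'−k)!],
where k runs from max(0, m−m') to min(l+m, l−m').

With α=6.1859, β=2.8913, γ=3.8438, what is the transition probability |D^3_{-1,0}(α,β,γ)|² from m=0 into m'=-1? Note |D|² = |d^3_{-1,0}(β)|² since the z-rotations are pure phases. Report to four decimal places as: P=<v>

First d^3_{-1,0}(β=2.8913), then the phase factors e^{-i(-1)α} and e^{-i(0)γ}:
c=cos(2.8913/2)=0.124820, s=sin(2.8913/2)=0.992179; N=√[2·24·6·6]=41.569219
The bounds max(0,m−m')=1 and min(l+m,l−m')=3 give 3 terms
  k=1: (−1)^0·41.5692/(12)·0.1248^5·0.9922^1 = +0.000104
  k=2: (−1)^1·41.5692/(4)·0.1248^3·0.9922^3 = -0.019739
  k=3: (−1)^2·41.5692/(12)·0.1248^1·0.9922^5 = +0.415744
d^3_{-1,0}(2.8913) = +0.000104 -0.019739 +0.415744 = +0.396108
|D^3_{-1,0}|² = |d^3_{-1,0}(β)|² = (+0.396108)² = 0.156902 (the z-rotation phases have unit modulus)

P=0.1569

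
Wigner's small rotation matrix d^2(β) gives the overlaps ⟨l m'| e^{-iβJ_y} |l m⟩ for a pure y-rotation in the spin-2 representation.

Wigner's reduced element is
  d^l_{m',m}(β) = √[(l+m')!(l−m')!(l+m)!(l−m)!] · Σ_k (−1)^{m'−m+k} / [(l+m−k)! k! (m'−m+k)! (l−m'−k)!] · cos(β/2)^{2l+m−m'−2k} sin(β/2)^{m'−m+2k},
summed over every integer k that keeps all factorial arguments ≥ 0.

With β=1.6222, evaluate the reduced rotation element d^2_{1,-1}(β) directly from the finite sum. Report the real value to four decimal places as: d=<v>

d=0.4717

d^2_{1,-1}(β=1.6222) via Wigner's sum:
Half-angle: c=0.688701, s=0.725045. N=√(6·1·1·6)=6.000000
The bounds max(0,m−m')=0 and min(l+m,l−m')=1 give 2 terms
  k=0: (−1)^2·6.0000/(2)·0.6887^2·0.7250^2 = +0.748020
  k=1: (−1)^3·6.0000/(6)·0.6887^0·0.7250^4 = -0.276351
d^2_{1,-1}(1.6222) = +0.748020 -0.276351 = +0.471669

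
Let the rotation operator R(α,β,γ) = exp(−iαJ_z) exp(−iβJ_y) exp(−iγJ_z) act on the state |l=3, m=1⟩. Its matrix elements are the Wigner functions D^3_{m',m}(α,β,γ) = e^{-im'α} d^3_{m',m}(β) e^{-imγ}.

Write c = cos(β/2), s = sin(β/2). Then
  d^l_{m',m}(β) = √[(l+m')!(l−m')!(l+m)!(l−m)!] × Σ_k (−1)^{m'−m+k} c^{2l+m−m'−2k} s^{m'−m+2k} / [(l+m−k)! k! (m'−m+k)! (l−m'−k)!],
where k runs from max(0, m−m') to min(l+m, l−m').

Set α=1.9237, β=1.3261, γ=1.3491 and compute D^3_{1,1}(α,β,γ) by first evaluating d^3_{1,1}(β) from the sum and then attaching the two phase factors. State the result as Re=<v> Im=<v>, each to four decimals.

Split into d^3_{1,1}(β=1.3261) × two z-phases.
With c≡cos(β/2)=0.788119 and s≡sin(β/2)=0.615523, N=[24·2·24·2]^{1/2}=48.000000
The bounds max(0,m−m')=0 and min(l+m,l−m')=2 give 3 terms
  k=0: (−1)^0·48.0000/(48)·0.7881^6·0.6155^0 = +0.239634
  k=1: (−1)^1·48.0000/(6)·0.7881^4·0.6155^2 = -1.169352
  k=2: (−1)^2·48.0000/(8)·0.7881^2·0.6155^4 = +0.534950
d^3_{1,1}(1.3261) = +0.239634 -1.169352 +0.534950 = -0.394768
Attach z-rotation phases: D = e^{-i(1)(1.9237)}·(-0.394768)·e^{-i(1)(1.3491)} = +0.391375-0.051648i

Re=0.3914 Im=-0.0516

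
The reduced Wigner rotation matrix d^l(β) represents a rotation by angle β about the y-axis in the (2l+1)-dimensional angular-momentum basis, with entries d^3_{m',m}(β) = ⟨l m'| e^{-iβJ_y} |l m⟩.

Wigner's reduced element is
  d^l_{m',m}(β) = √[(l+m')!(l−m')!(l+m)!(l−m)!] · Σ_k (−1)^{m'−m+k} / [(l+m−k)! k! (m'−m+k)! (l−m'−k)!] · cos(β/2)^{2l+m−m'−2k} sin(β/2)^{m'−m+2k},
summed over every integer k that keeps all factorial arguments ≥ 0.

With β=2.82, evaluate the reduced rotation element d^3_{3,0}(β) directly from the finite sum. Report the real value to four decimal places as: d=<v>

d=-0.0177

d^3_{3,0}(β=2.82) via Wigner's sum:
c=cos(2.82/2)=0.160104, s=sin(2.82/2)=0.987100; N=√[720·1·6·6]=160.996894
Admissible k: 0..0 (factorial args all ≥0)
  k=0: (−1)^3·160.9969/(36)·0.1601^3·0.9871^3 = -0.017653
d^3_{3,0}(2.82) = -0.017653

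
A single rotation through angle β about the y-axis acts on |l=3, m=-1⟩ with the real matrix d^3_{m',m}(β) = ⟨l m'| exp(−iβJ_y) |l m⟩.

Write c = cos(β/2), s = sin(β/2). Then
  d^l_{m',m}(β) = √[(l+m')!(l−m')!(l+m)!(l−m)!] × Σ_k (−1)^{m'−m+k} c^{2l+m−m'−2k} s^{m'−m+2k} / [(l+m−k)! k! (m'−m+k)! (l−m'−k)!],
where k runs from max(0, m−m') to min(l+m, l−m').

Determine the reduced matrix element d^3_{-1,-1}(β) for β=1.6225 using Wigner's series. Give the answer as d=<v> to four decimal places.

d^3_{-1,-1}(β=1.6225) via Wigner's sum:
c=cos(1.6225/2)=0.688593, s=sin(1.6225/2)=0.725148; N=√[2·24·2·24]=48.000000
Admissible k: 0..2 (factorial args all ≥0)
  k=0: (−1)^0·48.0000/(48)·0.6886^6·0.7251^0 = +0.106604
  k=1: (−1)^1·48.0000/(6)·0.6886^4·0.7251^2 = -0.945787
  k=2: (−1)^2·48.0000/(8)·0.6886^2·0.7251^4 = +0.786654
d^3_{-1,-1}(1.6225) = +0.106604 -0.945787 +0.786654 = -0.052529

d=-0.0525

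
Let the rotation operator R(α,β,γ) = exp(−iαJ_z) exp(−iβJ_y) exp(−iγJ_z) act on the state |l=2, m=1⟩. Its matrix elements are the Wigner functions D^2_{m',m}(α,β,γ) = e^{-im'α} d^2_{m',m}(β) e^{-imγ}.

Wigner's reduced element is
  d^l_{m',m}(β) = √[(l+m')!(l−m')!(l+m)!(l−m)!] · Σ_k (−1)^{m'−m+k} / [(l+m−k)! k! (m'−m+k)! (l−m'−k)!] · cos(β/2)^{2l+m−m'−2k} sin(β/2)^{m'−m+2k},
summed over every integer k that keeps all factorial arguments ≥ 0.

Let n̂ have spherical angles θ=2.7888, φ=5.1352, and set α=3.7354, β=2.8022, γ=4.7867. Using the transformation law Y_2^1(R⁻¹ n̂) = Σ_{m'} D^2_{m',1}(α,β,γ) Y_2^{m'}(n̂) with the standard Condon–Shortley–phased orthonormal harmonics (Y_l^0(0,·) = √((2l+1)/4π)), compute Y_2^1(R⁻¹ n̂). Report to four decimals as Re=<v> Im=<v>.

Need the full column D^2_{m',1} for m'=−2..2 at α=3.7354, β=2.8022, γ=4.7867.
cos(β/2)=0.168883, sin(β/2)=0.985636
d^2_{-2,1}: single k=3 term ⇒ +0.323419;  D = -0.290160+0.142854i
d^2_{-1,1}: k∈[2..3] ⇒ +0.083124 -0.943771 = -0.860646;  D = -0.427262+0.747101i
d^2_{0,1}: k∈[1..2] ⇒ +0.011629 -0.396106 = -0.384477;  D = -0.028545-0.383416i
d^2_{1,1}: k∈[0..1] ⇒ +0.000813 -0.083124 = -0.082311;  D = +0.050992+0.064613i
d^2_{2,1}: single k=0 term ⇒ -0.009495;  D = -0.009046-0.002886i
Y_2^{m'}(θ=2.7888,φ=5.1352) and Σ D·Y over m':
  (-0.2902+0.1429i)·(-0.0306+0.0345i)  (-0.4273+0.7471i)·(-0.1028-0.2284i)  (-0.0285-0.3834i)·(+0.5178+0.0000i)  (+0.0510+0.0646i)·(+0.1028-0.2284i)  (-0.0090-0.0029i)·(-0.0306-0.0345i)
Y_2^1(R⁻¹ n̂) = +0.223919-0.196721i

Re=0.2239 Im=-0.1967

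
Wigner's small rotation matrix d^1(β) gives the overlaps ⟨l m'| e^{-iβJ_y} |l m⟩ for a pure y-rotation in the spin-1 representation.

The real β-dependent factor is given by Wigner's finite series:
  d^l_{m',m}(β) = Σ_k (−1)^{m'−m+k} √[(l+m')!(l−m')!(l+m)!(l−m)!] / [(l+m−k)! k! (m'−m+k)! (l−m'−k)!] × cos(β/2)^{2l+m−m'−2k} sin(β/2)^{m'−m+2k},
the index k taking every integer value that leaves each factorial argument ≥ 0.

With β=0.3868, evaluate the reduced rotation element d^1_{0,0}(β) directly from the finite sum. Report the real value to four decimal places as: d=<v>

d=0.9261

d^1_{0,0}(β=0.3868) via Wigner's sum:
With c≡cos(β/2)=0.981356 and s≡sin(β/2)=0.192197, N=[1·1·1·1]^{1/2}=1.000000
Admissible k: 0..1 (factorial args all ≥0)
  k=0: (−1)^0·1.0000/(1)·0.9814^2·0.1922^0 = +0.963060
  k=1: (−1)^1·1.0000/(1)·0.9814^0·0.1922^2 = -0.036940
d^1_{0,0}(0.3868) = +0.963060 -0.036940 = +0.926121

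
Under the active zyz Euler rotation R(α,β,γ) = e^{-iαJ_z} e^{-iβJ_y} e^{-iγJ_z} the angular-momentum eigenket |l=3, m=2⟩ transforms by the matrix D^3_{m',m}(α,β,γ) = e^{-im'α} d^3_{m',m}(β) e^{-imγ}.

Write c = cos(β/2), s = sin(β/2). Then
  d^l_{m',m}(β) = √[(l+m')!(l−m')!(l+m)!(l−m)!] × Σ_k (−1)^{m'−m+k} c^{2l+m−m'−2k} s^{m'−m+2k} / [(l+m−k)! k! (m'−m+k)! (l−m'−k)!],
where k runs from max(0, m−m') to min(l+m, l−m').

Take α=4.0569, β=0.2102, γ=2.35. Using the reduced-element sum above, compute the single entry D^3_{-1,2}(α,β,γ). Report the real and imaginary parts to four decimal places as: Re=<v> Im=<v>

Re=0.0057 Im=-0.0043

First d^3_{-1,2}(β=0.2102), then the phase factors e^{-i(-1)α} and e^{-i(2)γ}:
With c≡cos(β/2)=0.994482 and s≡sin(β/2)=0.104907, N=[2·24·120·1]^{1/2}=75.894664
Admissible k: 3..4 (factorial args all ≥0)
  k=3: (−1)^0·75.8947/(12)·0.9945^3·0.1049^3 = +0.007182
  k=4: (−1)^1·75.8947/(24)·0.9945^1·0.1049^5 = -0.000040
d^3_{-1,2}(0.2102) = +0.007182 -0.000040 = +0.007142
Phases: e^{-i·(-1)·4.0569}=-0.609547-0.792750i, e^{-i·(2)·2.35}=-0.012389+0.999923i ⇒ D=+0.005715-0.004283i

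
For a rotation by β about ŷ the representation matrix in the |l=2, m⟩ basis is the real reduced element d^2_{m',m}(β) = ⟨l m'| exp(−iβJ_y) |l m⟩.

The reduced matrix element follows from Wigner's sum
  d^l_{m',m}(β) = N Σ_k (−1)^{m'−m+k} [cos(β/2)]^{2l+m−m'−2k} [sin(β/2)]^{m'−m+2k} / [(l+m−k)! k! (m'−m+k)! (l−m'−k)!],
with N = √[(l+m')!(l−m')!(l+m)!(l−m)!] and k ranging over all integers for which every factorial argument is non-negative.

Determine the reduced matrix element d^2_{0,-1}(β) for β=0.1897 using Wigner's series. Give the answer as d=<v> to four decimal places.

d^2_{0,-1}(β=0.1897) via Wigner's sum:
With c≡cos(β/2)=0.995505 and s≡sin(β/2)=0.094708, N=[2·2·1·6]^{1/2}=4.898979
The bounds max(0,m−m')=0 and min(l+m,l−m')=1 give 2 terms
  k=0: (−1)^1·4.8990/(2)·0.9955^3·0.0947^1 = -0.228872
  k=1: (−1)^2·4.8990/(2)·0.9955^1·0.0947^3 = +0.002071
d^2_{0,-1}(0.1897) = -0.228872 +0.002071 = -0.226800

d=-0.2268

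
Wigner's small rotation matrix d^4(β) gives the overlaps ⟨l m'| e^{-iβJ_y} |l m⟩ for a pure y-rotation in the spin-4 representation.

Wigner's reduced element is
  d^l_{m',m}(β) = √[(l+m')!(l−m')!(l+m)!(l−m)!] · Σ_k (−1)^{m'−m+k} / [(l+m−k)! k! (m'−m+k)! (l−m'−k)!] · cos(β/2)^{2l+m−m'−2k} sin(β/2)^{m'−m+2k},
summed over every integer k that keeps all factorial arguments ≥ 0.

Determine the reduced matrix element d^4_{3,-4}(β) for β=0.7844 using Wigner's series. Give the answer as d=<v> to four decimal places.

d^4_{3,-4}(β=0.7844) via Wigner's sum:
c=cos(0.7844/2)=0.924070, s=sin(0.7844/2)=0.382222; N=√[5040·1·1·40320]=14255.272709
k: max(0,(-4)−(3))=0 … min(4+(-4),4−(3))=0
  k=0: (−1)^7·14255.2727/(5040)·0.9241^1·0.3822^7 = -0.003115
d^4_{3,-4}(0.7844) = -0.003115

d=-0.0031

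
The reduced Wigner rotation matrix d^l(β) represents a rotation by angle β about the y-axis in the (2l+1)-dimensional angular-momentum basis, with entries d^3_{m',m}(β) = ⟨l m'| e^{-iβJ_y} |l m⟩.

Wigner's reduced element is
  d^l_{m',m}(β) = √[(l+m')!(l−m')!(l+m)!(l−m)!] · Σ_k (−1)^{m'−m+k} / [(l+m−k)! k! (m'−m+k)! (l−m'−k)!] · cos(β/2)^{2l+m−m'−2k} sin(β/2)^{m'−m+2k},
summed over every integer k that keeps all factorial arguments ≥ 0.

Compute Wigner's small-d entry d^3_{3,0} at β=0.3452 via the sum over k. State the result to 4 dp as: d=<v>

d=-0.0217

d^3_{3,0}(β=0.3452) via Wigner's sum:
With c≡cos(β/2)=0.985142 and s≡sin(β/2)=0.171744, N=[720·1·6·6]^{1/2}=160.996894
Admissible k: 0..0 (factorial args all ≥0)
  k=0: (−1)^3·160.9969/(36)·0.9851^3·0.1717^3 = -0.021660
d^3_{3,0}(0.3452) = -0.021660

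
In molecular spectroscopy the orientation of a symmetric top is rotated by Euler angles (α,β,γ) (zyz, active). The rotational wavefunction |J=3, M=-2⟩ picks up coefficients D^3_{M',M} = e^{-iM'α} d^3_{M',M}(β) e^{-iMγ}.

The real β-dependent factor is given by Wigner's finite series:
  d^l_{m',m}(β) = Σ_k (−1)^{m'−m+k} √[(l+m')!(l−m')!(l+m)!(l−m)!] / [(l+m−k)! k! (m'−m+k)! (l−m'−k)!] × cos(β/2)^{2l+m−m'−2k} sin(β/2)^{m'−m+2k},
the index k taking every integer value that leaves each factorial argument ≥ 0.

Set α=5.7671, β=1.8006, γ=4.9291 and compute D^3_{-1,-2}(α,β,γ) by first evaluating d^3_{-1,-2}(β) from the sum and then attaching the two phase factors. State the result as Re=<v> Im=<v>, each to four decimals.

D^3_{-1,-2}(5.7671,1.8006,4.9291) = e^{-i·-1·5.7671}·d^3_{-1,-2}(1.8006)·e^{-i·-2·4.9291}. Compute d first:
c=cos(1.8006/2)=0.621375, s=sin(1.8006/2)=0.783513; N=√[2·24·1·120]=75.894664
Admissible k: 0..1 (factorial args all ≥0)
  k=0: (−1)^1·75.8947/(24)·0.6214^5·0.7835^1 = -0.229517
  k=1: (−1)^2·75.8947/(12)·0.6214^3·0.7835^3 = +0.729845
d^3_{-1,-2}(1.8006) = -0.229517 +0.729845 = +0.500328
Phases: e^{-i·(-1)·5.7671}=+0.869758-0.493479i, e^{-i·(-2)·4.9291}=-0.907534-0.419979i ⇒ D=-0.498619+0.041312i

Re=-0.4986 Im=0.0413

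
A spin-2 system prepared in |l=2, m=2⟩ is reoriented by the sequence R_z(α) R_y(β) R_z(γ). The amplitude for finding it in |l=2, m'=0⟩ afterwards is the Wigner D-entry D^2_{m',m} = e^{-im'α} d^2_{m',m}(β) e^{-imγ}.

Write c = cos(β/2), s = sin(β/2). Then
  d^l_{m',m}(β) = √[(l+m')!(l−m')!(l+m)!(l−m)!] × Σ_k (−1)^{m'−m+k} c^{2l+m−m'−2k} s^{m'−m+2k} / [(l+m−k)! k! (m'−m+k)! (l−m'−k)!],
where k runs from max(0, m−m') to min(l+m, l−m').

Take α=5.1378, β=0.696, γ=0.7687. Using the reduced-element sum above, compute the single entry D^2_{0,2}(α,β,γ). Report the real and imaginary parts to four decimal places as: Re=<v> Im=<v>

Re=0.0084 Im=-0.2516

First d^2_{0,2}(β=0.696), then the phase factors e^{-i(0)α} and e^{-i(2)γ}:
With c≡cos(β/2)=0.940057 and s≡sin(β/2)=0.341018, N=[2·2·24·1]^{1/2}=9.797959
k: max(0,(2)−(0))=2 … min(2+(2),2−(0))=2
  k=2: (−1)^0·9.7980/(4)·0.9401^2·0.3410^2 = +0.251732
d^2_{0,2}(0.696) = +0.251732
Phases: e^{-i·(0)·5.1378}=+1.000000+0.000000i, e^{-i·(2)·0.7687}=+0.033390-0.999442i ⇒ D=+0.008405-0.251592i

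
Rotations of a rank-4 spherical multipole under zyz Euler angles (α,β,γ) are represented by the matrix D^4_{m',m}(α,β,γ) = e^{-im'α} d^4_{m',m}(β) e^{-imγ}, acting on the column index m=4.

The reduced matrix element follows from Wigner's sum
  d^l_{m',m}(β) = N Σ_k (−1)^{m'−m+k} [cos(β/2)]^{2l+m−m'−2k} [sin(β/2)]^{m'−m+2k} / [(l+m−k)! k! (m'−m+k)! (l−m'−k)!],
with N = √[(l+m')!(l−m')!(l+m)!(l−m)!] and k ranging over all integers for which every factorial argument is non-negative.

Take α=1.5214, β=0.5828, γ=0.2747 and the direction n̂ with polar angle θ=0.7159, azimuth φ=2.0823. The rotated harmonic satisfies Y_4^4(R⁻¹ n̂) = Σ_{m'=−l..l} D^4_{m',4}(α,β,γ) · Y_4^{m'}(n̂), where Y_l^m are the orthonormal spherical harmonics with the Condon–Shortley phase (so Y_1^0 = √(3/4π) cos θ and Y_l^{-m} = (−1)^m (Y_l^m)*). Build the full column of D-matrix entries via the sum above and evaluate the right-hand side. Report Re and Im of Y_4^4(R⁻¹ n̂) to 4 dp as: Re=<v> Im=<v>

Need the full column D^4_{m',4} for m'=−4..4 at α=1.5214, β=0.5828, γ=0.2747.
cos(β/2)=0.957843, sin(β/2)=0.287293
d^4_{-4,4}: single k=8 term ⇒ +0.000046;  D = +0.000013-0.000045i
d^4_{-3,4}: single k=7 term ⇒ +0.000438;  D = -0.000415-0.000139i
d^4_{-2,4}: single k=6 term ⇒ +0.002730;  D = -0.000995+0.002542i
d^4_{-1,4}: single k=5 term ⇒ +0.012871;  D = +0.011738+0.005279i
d^4_{0,4}: single k=4 term ⇒ +0.047977;  D = +0.021813-0.042731i
d^4_{1,4}: single k=3 term ⇒ +0.143068;  D = -0.124058-0.071260i
d^4_{2,4}: single k=2 term ⇒ +0.337284;  D = -0.182233+0.283816i
d^4_{3,4}: single k=1 term ⇒ +0.601077;  D = +0.489139+0.349337i
d^4_{4,4}: single k=0 term ⇒ +0.708522;  D = +0.439750-0.555539i
Y_4^{m'}(θ=0.7159,φ=2.0823) and Σ D·Y over m':
  (+0.0000-0.0000i)·(-0.0376-0.0730i)  (-0.0004-0.0001i)·(+0.2668+0.0097i)  (-0.0010+0.0025i)·(-0.2240+0.3672i)  (+0.0117+0.0053i)·(-0.1129-0.2012i)  (+0.0218-0.0427i)·(-0.2894+0.0000i)  (-0.1241-0.0713i)·(+0.1129-0.2012i)  (-0.1822+0.2838i)·(-0.2240-0.3672i)  (+0.4891+0.3493i)·(-0.2668+0.0097i)  (+0.4397-0.5555i)·(-0.0376+0.0730i)
Y_4^4(R⁻¹ n̂) = -0.000566-0.006809i

Re=-0.0006 Im=-0.0068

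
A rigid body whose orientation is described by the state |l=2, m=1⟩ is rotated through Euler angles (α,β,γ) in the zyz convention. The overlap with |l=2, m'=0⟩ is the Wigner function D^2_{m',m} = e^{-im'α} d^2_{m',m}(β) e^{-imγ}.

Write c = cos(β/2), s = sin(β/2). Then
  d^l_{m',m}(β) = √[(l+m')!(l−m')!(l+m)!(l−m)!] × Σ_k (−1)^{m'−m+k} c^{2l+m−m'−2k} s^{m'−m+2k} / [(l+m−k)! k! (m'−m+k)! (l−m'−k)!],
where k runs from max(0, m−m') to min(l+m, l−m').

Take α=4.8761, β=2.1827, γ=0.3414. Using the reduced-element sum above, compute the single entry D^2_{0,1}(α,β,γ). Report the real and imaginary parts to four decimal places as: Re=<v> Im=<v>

Split into d^2_{0,1}(β=2.1827) × two z-phases.
With c≡cos(β/2)=0.461288 and s≡sin(β/2)=0.887250, N=[2·2·6·1]^{1/2}=4.898979
k∈{1,2} keeps every argument non-negative
  k=1: (−1)^0·4.8990/(2)·0.4613^3·0.8873^1 = +0.213323
  k=2: (−1)^1·4.8990/(2)·0.4613^1·0.8873^3 = -0.789199
d^2_{0,1}(2.1827) = +0.213323 -0.789199 = -0.575876
Phases: e^{-i·(0)·4.8761}=+1.000000+0.000000i, e^{-i·(1)·0.3414}=+0.942287-0.334807i ⇒ D=-0.542640+0.192807i

Re=-0.5426 Im=0.1928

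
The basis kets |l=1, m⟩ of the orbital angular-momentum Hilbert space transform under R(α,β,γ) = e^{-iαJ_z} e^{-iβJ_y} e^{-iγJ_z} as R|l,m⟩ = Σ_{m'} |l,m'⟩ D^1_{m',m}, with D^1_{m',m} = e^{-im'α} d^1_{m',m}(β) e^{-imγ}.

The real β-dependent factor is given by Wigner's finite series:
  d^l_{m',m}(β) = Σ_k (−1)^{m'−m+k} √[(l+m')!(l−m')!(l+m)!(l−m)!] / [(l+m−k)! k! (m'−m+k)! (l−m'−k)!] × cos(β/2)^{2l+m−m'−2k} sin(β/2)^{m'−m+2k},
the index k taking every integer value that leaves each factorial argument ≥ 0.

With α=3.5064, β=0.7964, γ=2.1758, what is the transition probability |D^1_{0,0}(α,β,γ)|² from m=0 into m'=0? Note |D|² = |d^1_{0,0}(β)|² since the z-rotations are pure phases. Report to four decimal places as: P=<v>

P=0.4890

D^1_{0,0}(3.5064,0.7964,2.1758) = e^{-i·0·3.5064}·d^1_{0,0}(0.7964)·e^{-i·0·2.1758}. Compute d first:
c=cos(0.7964/2)=0.921760, s=sin(0.7964/2)=0.387760; N=√[1·1·1·1]=1.000000
k∈{0,1} keeps every argument non-negative
  k=0: (−1)^0·1.0000/(1)·0.9218^2·0.3878^0 = +0.849642
  k=1: (−1)^1·1.0000/(1)·0.9218^0·0.3878^2 = -0.150358
d^1_{0,0}(0.7964) = +0.849642 -0.150358 = +0.699285
|D^1_{0,0}|² = |d^1_{0,0}(β)|² = (+0.699285)² = 0.488999 (the z-rotation phases have unit modulus)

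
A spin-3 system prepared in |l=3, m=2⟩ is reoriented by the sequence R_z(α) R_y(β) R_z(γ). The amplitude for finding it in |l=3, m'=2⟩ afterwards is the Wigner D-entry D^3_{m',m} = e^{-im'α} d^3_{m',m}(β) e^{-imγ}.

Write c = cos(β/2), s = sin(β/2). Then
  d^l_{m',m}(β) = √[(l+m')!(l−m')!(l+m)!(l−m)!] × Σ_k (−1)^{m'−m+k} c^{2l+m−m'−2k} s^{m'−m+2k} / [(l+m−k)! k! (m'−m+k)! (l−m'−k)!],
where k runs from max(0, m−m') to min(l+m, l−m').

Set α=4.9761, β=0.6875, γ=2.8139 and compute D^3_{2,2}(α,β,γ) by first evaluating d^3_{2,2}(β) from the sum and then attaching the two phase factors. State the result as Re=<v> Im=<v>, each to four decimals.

Re=-0.2482 Im=-0.0319

First d^3_{2,2}(β=0.6875), then the phase factors e^{-i(2)α} and e^{-i(2)γ}:
Half-angle: c=0.941497, s=0.337020. N=√(120·1·120·1)=120.000000
k: max(0,(2)−(2))=0 … min(3+(2),3−(2))=1
  k=0: (−1)^0·120.0000/(120)·0.9415^6·0.3370^0 = +0.696490
  k=1: (−1)^1·120.0000/(24)·0.9415^4·0.3370^2 = -0.446229
d^3_{2,2}(0.6875) = +0.696490 -0.446229 = +0.250261
Phases: e^{-i·(2)·4.9761}=-0.864107+0.503307i, e^{-i·(2)·2.8139}=+0.792813+0.609465i ⇒ D=-0.248215-0.031937i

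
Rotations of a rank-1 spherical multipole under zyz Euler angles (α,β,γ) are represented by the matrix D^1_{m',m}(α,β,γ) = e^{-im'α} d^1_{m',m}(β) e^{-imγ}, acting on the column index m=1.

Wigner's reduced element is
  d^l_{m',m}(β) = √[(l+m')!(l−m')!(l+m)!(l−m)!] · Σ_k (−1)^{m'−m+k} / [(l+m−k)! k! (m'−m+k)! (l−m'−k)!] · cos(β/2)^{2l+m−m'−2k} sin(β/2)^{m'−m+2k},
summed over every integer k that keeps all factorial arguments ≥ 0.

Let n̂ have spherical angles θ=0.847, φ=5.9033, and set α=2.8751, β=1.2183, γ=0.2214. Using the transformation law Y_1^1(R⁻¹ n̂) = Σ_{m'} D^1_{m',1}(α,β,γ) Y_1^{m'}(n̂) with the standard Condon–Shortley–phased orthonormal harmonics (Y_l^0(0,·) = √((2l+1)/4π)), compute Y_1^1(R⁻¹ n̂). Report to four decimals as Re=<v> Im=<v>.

Need the full column D^1_{m',1} for m'=−1..1 at α=2.8751, β=1.2183, γ=0.2214.
cos(β/2)=0.820135, sin(β/2)=0.572171
d^1_{-1,1}: single k=2 term ⇒ +0.327379;  D = -0.289181+0.153464i
d^1_{0,1}: single k=1 term ⇒ +0.663629;  D = +0.647431-0.145730i
d^1_{1,1}: single k=0 term ⇒ +0.672621;  D = -0.671937-0.030320i
Y_1^{m'}(θ=0.847,φ=5.9033) and Σ D·Y over m':
  (-0.2892+0.1535i)·(+0.2404+0.0960i)  (+0.6474-0.1457i)·(+0.3236+0.0000i)  (-0.6719-0.0303i)·(-0.2404+0.0960i)
Y_1^1(R⁻¹ n̂) = +0.289690-0.095231i

Re=0.2897 Im=-0.0952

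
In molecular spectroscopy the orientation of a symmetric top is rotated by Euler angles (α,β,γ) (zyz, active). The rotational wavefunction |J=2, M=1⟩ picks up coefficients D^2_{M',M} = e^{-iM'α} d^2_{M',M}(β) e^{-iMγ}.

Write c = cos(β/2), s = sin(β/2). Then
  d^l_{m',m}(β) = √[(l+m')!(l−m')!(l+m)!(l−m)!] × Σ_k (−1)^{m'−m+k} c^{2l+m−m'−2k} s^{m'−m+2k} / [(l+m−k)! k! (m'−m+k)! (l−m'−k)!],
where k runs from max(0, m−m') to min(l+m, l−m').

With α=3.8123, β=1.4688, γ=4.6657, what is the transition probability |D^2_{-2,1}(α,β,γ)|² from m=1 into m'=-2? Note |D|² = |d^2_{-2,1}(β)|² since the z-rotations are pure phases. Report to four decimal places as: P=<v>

P=0.1996

D^2_{-2,1}(3.8123,1.4688,4.6657) = e^{-i·-2·3.8123}·d^2_{-2,1}(1.4688)·e^{-i·1·4.6657}. Compute d first:
With c≡cos(β/2)=0.742233 and s≡sin(β/2)=0.670142, N=[1·24·6·1]^{1/2}=12.000000
k: max(0,(1)−(-2))=3 … min(2+(1),2−(-2))=3
  k=3: (−1)^0·12.0000/(6)·0.7422^1·0.6701^3 = +0.446756
d^2_{-2,1}(1.4688) = +0.446756
|D^2_{-2,1}|² = |d^2_{-2,1}(β)|² = (+0.446756)² = 0.199591 (the z-rotation phases have unit modulus)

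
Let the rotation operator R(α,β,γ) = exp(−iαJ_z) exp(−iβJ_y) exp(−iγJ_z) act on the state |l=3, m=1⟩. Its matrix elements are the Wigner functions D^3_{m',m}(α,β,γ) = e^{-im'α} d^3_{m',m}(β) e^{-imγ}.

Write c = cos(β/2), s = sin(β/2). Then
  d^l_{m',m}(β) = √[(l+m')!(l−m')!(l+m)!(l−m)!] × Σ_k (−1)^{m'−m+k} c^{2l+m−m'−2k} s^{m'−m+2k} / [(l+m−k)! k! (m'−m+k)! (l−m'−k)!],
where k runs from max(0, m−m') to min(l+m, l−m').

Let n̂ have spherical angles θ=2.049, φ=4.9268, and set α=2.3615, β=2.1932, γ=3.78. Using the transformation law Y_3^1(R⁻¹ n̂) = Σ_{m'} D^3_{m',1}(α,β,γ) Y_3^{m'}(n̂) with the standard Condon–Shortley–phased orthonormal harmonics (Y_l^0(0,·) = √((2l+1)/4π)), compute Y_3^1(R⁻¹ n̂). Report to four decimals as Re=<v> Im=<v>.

Re=-0.1313 Im=0.0130

Need the full column D^3_{m',1} for m'=−3..3 at α=2.3615, β=2.1932, γ=3.78.
cos(β/2)=0.456624, sin(β/2)=0.889660
d^3_{-3,1}: single k=4 term ⇒ +0.505893;  D = -0.499195-0.082050i
d^3_{-2,1}: k∈[3..4] ⇒ +0.424011 -0.804783 = -0.380772;  D = -0.223651-0.308168i
d^3_{-1,1}: k∈[2..4] ⇒ +0.206459 -1.044968 +0.495843 = -0.342666;  D = -0.051985+0.338700i
d^3_{0,1}: k∈[1..3] ⇒ +0.061180 -0.696721 +0.881595 = +0.246054;  D = -0.197592+0.146628i
d^3_{1,1}: k∈[0..2] ⇒ +0.009065 -0.275278 +0.783726 = +0.517513;  D = +0.512327+0.073079i
d^3_{2,1}: k∈[0..1] ⇒ -0.055849 +0.424011 = +0.368162;  D = -0.222519-0.293306i
d^3_{3,1}: single k=0 term ⇒ +0.133268;  D = -0.017418+0.132125i
Y_3^{m'}(θ=2.049,φ=4.9268) and Σ D·Y over m':
  (-0.4992-0.0820i)·(-0.1751-0.2336i)  (-0.2237-0.3082i)·(+0.3371-0.1541i)  (-0.0520+0.3387i)·(+0.0036+0.0165i)  (-0.1976+0.1466i)·(+0.3334+0.0000i)  (+0.5123+0.0731i)·(-0.0036+0.0165i)  (-0.2225-0.2933i)·(+0.3371+0.1541i)  (-0.0174+0.1321i)·(+0.1751-0.2336i)
Y_3^1(R⁻¹ n̂) = -0.131333+0.013024i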